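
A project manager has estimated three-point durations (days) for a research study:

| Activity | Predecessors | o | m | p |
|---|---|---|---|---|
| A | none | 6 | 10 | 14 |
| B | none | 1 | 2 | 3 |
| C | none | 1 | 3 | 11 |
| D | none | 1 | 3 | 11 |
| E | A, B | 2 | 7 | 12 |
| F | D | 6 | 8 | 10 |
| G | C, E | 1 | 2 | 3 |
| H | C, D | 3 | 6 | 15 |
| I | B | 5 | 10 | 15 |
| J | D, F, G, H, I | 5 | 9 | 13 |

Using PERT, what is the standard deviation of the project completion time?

2.54 days

te_A = (6 + 4·10 + 14)/6 = 60/6 = 10; σ²_A = ((14−6)/6)² = 1.778
te_B = (1 + 4·2 + 3)/6 = 12/6 = 2; σ²_B = ((3−1)/6)² = 0.111
te_C = (1 + 4·3 + 11)/6 = 24/6 = 4; σ²_C = ((11−1)/6)² = 2.778
te_D = (1 + 4·3 + 11)/6 = 24/6 = 4; σ²_D = ((11−1)/6)² = 2.778
te_E = (2 + 4·7 + 12)/6 = 42/6 = 7; σ²_E = ((12−2)/6)² = 2.778
te_F = (6 + 4·8 + 10)/6 = 48/6 = 8; σ²_F = ((10−6)/6)² = 0.444
te_G = (1 + 4·2 + 3)/6 = 12/6 = 2; σ²_G = ((3−1)/6)² = 0.111
te_H = (3 + 4·6 + 15)/6 = 42/6 = 7; σ²_H = ((15−3)/6)² = 4.000
te_I = (5 + 4·10 + 15)/6 = 60/6 = 10; σ²_I = ((15−5)/6)² = 2.778
te_J = (5 + 4·9 + 13)/6 = 54/6 = 9; σ²_J = ((13−5)/6)² = 1.778

Forward pass:
ES_A = 0; EF_A = 10
ES_B = 0; EF_B = 2
ES_C = 0; EF_C = 4
ES_D = 0; EF_D = 4
ES_E = max(EF_A=10, EF_B=2) = 10; EF_E = 10+7 = 17
ES_F = 4; EF_F = 4+8 = 12
ES_G = max(EF_C=4, EF_E=17) = 17; EF_G = 17+2 = 19
ES_H = max(EF_C=4, EF_D=4) = 4; EF_H = 4+7 = 11
ES_I = 2; EF_I = 2+10 = 12
ES_J = max(EF_D=4, EF_F=12, EF_G=19, EF_H=11, EF_I=12) = 19; EF_J = 19+9 = 28
Expected project duration μ = 28 days. Critical path: A → E → G → J.

Variance along critical path = 1.778 + 2.778 + 0.111 + 1.778 = 6.444
σ = √6.444 = 2.539 days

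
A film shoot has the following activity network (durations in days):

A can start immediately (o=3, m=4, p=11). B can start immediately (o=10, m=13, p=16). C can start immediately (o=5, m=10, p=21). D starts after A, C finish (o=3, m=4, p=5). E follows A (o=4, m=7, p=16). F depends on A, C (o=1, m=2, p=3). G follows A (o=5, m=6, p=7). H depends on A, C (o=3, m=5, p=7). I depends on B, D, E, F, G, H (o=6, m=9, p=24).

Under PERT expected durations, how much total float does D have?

1 days

te_A = (3 + 4·4 + 11)/6 = 30/6 = 5
te_B = (10 + 4·13 + 16)/6 = 78/6 = 13
te_C = (5 + 4·10 + 21)/6 = 66/6 = 11
te_D = (3 + 4·4 + 5)/6 = 24/6 = 4
te_E = (4 + 4·7 + 16)/6 = 48/6 = 8
te_F = (1 + 4·2 + 3)/6 = 12/6 = 2
te_G = (5 + 4·6 + 7)/6 = 36/6 = 6
te_H = (3 + 4·5 + 7)/6 = 30/6 = 5
te_I = (6 + 4·9 + 24)/6 = 66/6 = 11

Forward pass:
ES_A = 0; EF_A = 5
ES_B = 0; EF_B = 13
ES_C = 0; EF_C = 11
ES_D = max(EF_A=5, EF_C=11) = 11; EF_D = 11+4 = 15
ES_E = 5; EF_E = 5+8 = 13
ES_F = max(EF_A=5, EF_C=11) = 11; EF_F = 11+2 = 13
ES_G = 5; EF_G = 5+6 = 11
ES_H = max(EF_A=5, EF_C=11) = 11; EF_H = 11+5 = 16
ES_I = max(EF_B=13, EF_D=15, EF_E=13, EF_F=13, EF_G=11, EF_H=16) = 16; EF_I = 16+11 = 27
Expected project duration μ = 27 days. Critical path: C → H → I.

Backward pass:
LF_I = 27; LS_I = 27−11 = 16
LF_H = LS_I = 16; LS_H = 16−5 = 11
LF_G = LS_I = 16; LS_G = 16−6 = 10
LF_F = LS_I = 16; LS_F = 16−2 = 14
LF_E = LS_I = 16; LS_E = 16−8 = 8
LF_D = LS_I = 16; LS_D = 16−4 = 12
LF_C = min(LS_D=12, LS_F=14, LS_H=11) = 11; LS_C = 11−11 = 0
LF_B = LS_I = 16; LS_B = 16−13 = 3
LF_A = min(LS_D=12, LS_E=8, LS_F=14, LS_G=10, LS_H=11) = 8; LS_A = 8−5 = 3
Slack_D = LS_D − ES_D = 12 − 11 = 1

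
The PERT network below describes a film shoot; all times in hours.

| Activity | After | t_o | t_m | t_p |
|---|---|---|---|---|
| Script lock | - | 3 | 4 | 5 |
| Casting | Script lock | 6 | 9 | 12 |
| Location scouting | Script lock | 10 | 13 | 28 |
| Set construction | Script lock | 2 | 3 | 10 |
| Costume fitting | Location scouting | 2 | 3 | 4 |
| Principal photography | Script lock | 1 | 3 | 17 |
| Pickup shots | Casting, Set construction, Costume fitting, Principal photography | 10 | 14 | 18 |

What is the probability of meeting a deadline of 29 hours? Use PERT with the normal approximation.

te_Script lock = (3 + 4·4 + 5)/6 = 24/6 = 4; σ²_Script lock = ((5−3)/6)² = 0.111
te_Casting = (6 + 4·9 + 12)/6 = 54/6 = 9; σ²_Casting = ((12−6)/6)² = 1.000
te_Location scouting = (10 + 4·13 + 28)/6 = 90/6 = 15; σ²_Location scouting = ((28−10)/6)² = 9.000
te_Set construction = (2 + 4·3 + 10)/6 = 24/6 = 4; σ²_Set construction = ((10−2)/6)² = 1.778
te_Costume fitting = (2 + 4·3 + 4)/6 = 18/6 = 3; σ²_Costume fitting = ((4−2)/6)² = 0.111
te_Principal photography = (1 + 4·3 + 17)/6 = 30/6 = 5; σ²_Principal photography = ((17−1)/6)² = 7.111
te_Pickup shots = (10 + 4·14 + 18)/6 = 84/6 = 14; σ²_Pickup shots = ((18−10)/6)² = 1.778

Forward pass:
ES_Script lock = 0; EF_Script lock = 4
ES_Casting = 4; EF_Casting = 4+9 = 13
ES_Location scouting = 4; EF_Location scouting = 4+15 = 19
ES_Set construction = 4; EF_Set construction = 4+4 = 8
ES_Costume fitting = 19; EF_Costume fitting = 19+3 = 22
ES_Principal photography = 4; EF_Principal photography = 4+5 = 9
ES_Pickup shots = max(EF_Casting=13, EF_Set construction=8, EF_Costume fitting=22, EF_Principal photography=9) = 22; EF_Pickup shots = 22+14 = 36
Expected project duration μ = 36 hours. Critical path: Script lock → Location scouting → Costume fitting → Pickup shots.

Variance along critical path = 0.111 + 9.000 + 0.111 + 1.778 = 11.000; σ = √11.000 = 3.317 hours.
Z = (29 − 36) / 3.317 = -2.111
P(T ≤ 29) = Φ(-2.111) ≈ 0.017

0.017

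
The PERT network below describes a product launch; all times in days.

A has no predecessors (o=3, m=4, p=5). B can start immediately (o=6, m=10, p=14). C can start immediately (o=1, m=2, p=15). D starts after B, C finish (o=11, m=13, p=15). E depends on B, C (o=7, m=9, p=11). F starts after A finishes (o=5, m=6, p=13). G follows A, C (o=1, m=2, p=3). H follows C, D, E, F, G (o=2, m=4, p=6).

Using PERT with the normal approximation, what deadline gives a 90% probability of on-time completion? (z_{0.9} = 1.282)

te_A = (3 + 4·4 + 5)/6 = 24/6 = 4; σ²_A = ((5−3)/6)² = 0.111
te_B = (6 + 4·10 + 14)/6 = 60/6 = 10; σ²_B = ((14−6)/6)² = 1.778
te_C = (1 + 4·2 + 15)/6 = 24/6 = 4; σ²_C = ((15−1)/6)² = 5.444
te_D = (11 + 4·13 + 15)/6 = 78/6 = 13; σ²_D = ((15−11)/6)² = 0.444
te_E = (7 + 4·9 + 11)/6 = 54/6 = 9; σ²_E = ((11−7)/6)² = 0.444
te_F = (5 + 4·6 + 13)/6 = 42/6 = 7; σ²_F = ((13−5)/6)² = 1.778
te_G = (1 + 4·2 + 3)/6 = 12/6 = 2; σ²_G = ((3−1)/6)² = 0.111
te_H = (2 + 4·4 + 6)/6 = 24/6 = 4; σ²_H = ((6−2)/6)² = 0.444

Forward pass:
ES_A = 0; EF_A = 4
ES_B = 0; EF_B = 10
ES_C = 0; EF_C = 4
ES_D = max(EF_B=10, EF_C=4) = 10; EF_D = 10+13 = 23
ES_E = max(EF_B=10, EF_C=4) = 10; EF_E = 10+9 = 19
ES_F = 4; EF_F = 4+7 = 11
ES_G = max(EF_A=4, EF_C=4) = 4; EF_G = 4+2 = 6
ES_H = max(EF_C=4, EF_D=23, EF_E=19, EF_F=11, EF_G=6) = 23; EF_H = 23+4 = 27
Expected project duration μ = 27 days. Critical path: B → D → H.

Variance along critical path = 1.778 + 0.444 + 0.444 = 2.667; σ = 1.633 days.
D = μ + z·σ = 27 + 1.282·1.633 = 29.1 days

29.1 days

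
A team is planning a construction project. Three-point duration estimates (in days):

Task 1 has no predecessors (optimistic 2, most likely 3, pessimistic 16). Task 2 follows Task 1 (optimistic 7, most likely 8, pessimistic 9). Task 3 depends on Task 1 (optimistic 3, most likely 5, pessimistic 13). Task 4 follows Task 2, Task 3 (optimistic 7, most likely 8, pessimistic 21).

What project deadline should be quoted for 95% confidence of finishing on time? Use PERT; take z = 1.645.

te_Task 1 = (2 + 4·3 + 16)/6 = 30/6 = 5; σ²_Task 1 = ((16−2)/6)² = 5.444
te_Task 2 = (7 + 4·8 + 9)/6 = 48/6 = 8; σ²_Task 2 = ((9−7)/6)² = 0.111
te_Task 3 = (3 + 4·5 + 13)/6 = 36/6 = 6; σ²_Task 3 = ((13−3)/6)² = 2.778
te_Task 4 = (7 + 4·8 + 21)/6 = 60/6 = 10; σ²_Task 4 = ((21−7)/6)² = 5.444

Forward pass:
ES_Task 1 = 0; EF_Task 1 = 5
ES_Task 2 = 5; EF_Task 2 = 5+8 = 13
ES_Task 3 = 5; EF_Task 3 = 5+6 = 11
ES_Task 4 = max(EF_Task 2=13, EF_Task 3=11) = 13; EF_Task 4 = 13+10 = 23
Expected project duration μ = 23 days. Critical path: Task 1 → Task 2 → Task 4.

Variance along critical path = 5.444 + 0.111 + 5.444 = 11.000; σ = 3.317 days.
D = μ + z·σ = 23 + 1.645·3.317 = 28.5 days

28.5 days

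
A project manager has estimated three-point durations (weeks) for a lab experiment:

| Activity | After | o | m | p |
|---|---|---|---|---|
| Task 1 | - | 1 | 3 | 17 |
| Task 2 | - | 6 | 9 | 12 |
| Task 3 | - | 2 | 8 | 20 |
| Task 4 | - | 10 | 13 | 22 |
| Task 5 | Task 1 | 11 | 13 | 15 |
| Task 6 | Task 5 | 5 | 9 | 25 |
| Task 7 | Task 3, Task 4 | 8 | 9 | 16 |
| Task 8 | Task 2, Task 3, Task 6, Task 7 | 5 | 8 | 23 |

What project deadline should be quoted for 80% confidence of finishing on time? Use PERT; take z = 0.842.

te_Task 1 = (1 + 4·3 + 17)/6 = 30/6 = 5; σ²_Task 1 = ((17−1)/6)² = 7.111
te_Task 2 = (6 + 4·9 + 12)/6 = 54/6 = 9; σ²_Task 2 = ((12−6)/6)² = 1.000
te_Task 3 = (2 + 4·8 + 20)/6 = 54/6 = 9; σ²_Task 3 = ((20−2)/6)² = 9.000
te_Task 4 = (10 + 4·13 + 22)/6 = 84/6 = 14; σ²_Task 4 = ((22−10)/6)² = 4.000
te_Task 5 = (11 + 4·13 + 15)/6 = 78/6 = 13; σ²_Task 5 = ((15−11)/6)² = 0.444
te_Task 6 = (5 + 4·9 + 25)/6 = 66/6 = 11; σ²_Task 6 = ((25−5)/6)² = 11.111
te_Task 7 = (8 + 4·9 + 16)/6 = 60/6 = 10; σ²_Task 7 = ((16−8)/6)² = 1.778
te_Task 8 = (5 + 4·8 + 23)/6 = 60/6 = 10; σ²_Task 8 = ((23−5)/6)² = 9.000

Forward pass:
ES_Task 1 = 0; EF_Task 1 = 5
ES_Task 2 = 0; EF_Task 2 = 9
ES_Task 3 = 0; EF_Task 3 = 9
ES_Task 4 = 0; EF_Task 4 = 14
ES_Task 5 = 5; EF_Task 5 = 5+13 = 18
ES_Task 6 = 18; EF_Task 6 = 18+11 = 29
ES_Task 7 = max(EF_Task 3=9, EF_Task 4=14) = 14; EF_Task 7 = 14+10 = 24
ES_Task 8 = max(EF_Task 2=9, EF_Task 3=9, EF_Task 6=29, EF_Task 7=24) = 29; EF_Task 8 = 29+10 = 39
Expected project duration μ = 39 weeks. Critical path: Task 1 → Task 5 → Task 6 → Task 8.

Variance along critical path = 7.111 + 0.444 + 11.111 + 9.000 = 27.667; σ = 5.260 weeks.
D = μ + z·σ = 39 + 0.842·5.260 = 43.4 weeks

43.4 weeks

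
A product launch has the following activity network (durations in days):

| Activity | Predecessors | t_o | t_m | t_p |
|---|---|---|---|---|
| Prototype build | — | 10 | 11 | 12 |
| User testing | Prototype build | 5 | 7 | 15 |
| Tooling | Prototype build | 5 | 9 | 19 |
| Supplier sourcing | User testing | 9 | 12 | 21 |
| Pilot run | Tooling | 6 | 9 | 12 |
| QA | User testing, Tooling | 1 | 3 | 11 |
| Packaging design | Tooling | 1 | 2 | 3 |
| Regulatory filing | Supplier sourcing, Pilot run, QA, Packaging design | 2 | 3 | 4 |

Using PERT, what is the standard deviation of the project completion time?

te_Prototype build = (10 + 4·11 + 12)/6 = 66/6 = 11; σ²_Prototype build = ((12−10)/6)² = 0.111
te_User testing = (5 + 4·7 + 15)/6 = 48/6 = 8; σ²_User testing = ((15−5)/6)² = 2.778
te_Tooling = (5 + 4·9 + 19)/6 = 60/6 = 10; σ²_Tooling = ((19−5)/6)² = 5.444
te_Supplier sourcing = (9 + 4·12 + 21)/6 = 78/6 = 13; σ²_Supplier sourcing = ((21−9)/6)² = 4.000
te_Pilot run = (6 + 4·9 + 12)/6 = 54/6 = 9; σ²_Pilot run = ((12−6)/6)² = 1.000
te_QA = (1 + 4·3 + 11)/6 = 24/6 = 4; σ²_QA = ((11−1)/6)² = 2.778
te_Packaging design = (1 + 4·2 + 3)/6 = 12/6 = 2; σ²_Packaging design = ((3−1)/6)² = 0.111
te_Regulatory filing = (2 + 4·3 + 4)/6 = 18/6 = 3; σ²_Regulatory filing = ((4−2)/6)² = 0.111

Forward pass:
ES_Prototype build = 0; EF_Prototype build = 11
ES_User testing = 11; EF_User testing = 11+8 = 19
ES_Tooling = 11; EF_Tooling = 11+10 = 21
ES_Supplier sourcing = 19; EF_Supplier sourcing = 19+13 = 32
ES_Pilot run = 21; EF_Pilot run = 21+9 = 30
ES_QA = max(EF_User testing=19, EF_Tooling=21) = 21; EF_QA = 21+4 = 25
ES_Packaging design = 21; EF_Packaging design = 21+2 = 23
ES_Regulatory filing = max(EF_Supplier sourcing=32, EF_Pilot run=30, EF_QA=25, EF_Packaging design=23) = 32; EF_Regulatory filing = 32+3 = 35
Expected project duration μ = 35 days. Critical path: Prototype build → User testing → Supplier sourcing → Regulatory filing.

Variance along critical path = 0.111 + 2.778 + 4.000 + 0.111 = 7.000
σ = √7.000 = 2.646 days

2.65 days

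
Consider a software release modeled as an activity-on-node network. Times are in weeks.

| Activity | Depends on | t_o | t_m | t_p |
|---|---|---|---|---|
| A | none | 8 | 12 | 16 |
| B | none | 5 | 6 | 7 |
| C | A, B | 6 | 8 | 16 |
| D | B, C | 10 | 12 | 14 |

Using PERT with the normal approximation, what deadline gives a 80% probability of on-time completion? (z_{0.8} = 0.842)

34.9 weeks

te_A = (8 + 4·12 + 16)/6 = 72/6 = 12; σ²_A = ((16−8)/6)² = 1.778
te_B = (5 + 4·6 + 7)/6 = 36/6 = 6; σ²_B = ((7−5)/6)² = 0.111
te_C = (6 + 4·8 + 16)/6 = 54/6 = 9; σ²_C = ((16−6)/6)² = 2.778
te_D = (10 + 4·12 + 14)/6 = 72/6 = 12; σ²_D = ((14−10)/6)² = 0.444

Forward pass:
ES_A = 0; EF_A = 12
ES_B = 0; EF_B = 6
ES_C = max(EF_A=12, EF_B=6) = 12; EF_C = 12+9 = 21
ES_D = max(EF_B=6, EF_C=21) = 21; EF_D = 21+12 = 33
Expected project duration μ = 33 weeks. Critical path: A → C → D.

Variance along critical path = 1.778 + 2.778 + 0.444 = 5.000; σ = 2.236 weeks.
D = μ + z·σ = 33 + 0.842·2.236 = 34.9 weeks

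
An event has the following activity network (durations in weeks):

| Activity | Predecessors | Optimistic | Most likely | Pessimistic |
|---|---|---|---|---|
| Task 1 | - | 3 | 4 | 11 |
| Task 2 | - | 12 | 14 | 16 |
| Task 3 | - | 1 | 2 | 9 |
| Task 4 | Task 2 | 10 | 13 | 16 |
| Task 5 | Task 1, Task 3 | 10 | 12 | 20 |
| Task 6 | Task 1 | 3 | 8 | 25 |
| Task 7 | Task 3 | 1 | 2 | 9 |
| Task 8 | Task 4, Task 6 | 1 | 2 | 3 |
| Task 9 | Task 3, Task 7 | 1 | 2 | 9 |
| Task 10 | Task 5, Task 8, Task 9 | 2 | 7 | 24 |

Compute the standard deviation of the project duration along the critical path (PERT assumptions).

te_Task 1 = (3 + 4·4 + 11)/6 = 30/6 = 5; σ²_Task 1 = ((11−3)/6)² = 1.778
te_Task 2 = (12 + 4·14 + 16)/6 = 84/6 = 14; σ²_Task 2 = ((16−12)/6)² = 0.444
te_Task 3 = (1 + 4·2 + 9)/6 = 18/6 = 3; σ²_Task 3 = ((9−1)/6)² = 1.778
te_Task 4 = (10 + 4·13 + 16)/6 = 78/6 = 13; σ²_Task 4 = ((16−10)/6)² = 1.000
te_Task 5 = (10 + 4·12 + 20)/6 = 78/6 = 13; σ²_Task 5 = ((20−10)/6)² = 2.778
te_Task 6 = (3 + 4·8 + 25)/6 = 60/6 = 10; σ²_Task 6 = ((25−3)/6)² = 13.444
te_Task 7 = (1 + 4·2 + 9)/6 = 18/6 = 3; σ²_Task 7 = ((9−1)/6)² = 1.778
te_Task 8 = (1 + 4·2 + 3)/6 = 12/6 = 2; σ²_Task 8 = ((3−1)/6)² = 0.111
te_Task 9 = (1 + 4·2 + 9)/6 = 18/6 = 3; σ²_Task 9 = ((9−1)/6)² = 1.778
te_Task 10 = (2 + 4·7 + 24)/6 = 54/6 = 9; σ²_Task 10 = ((24−2)/6)² = 13.444

Forward pass:
ES_Task 1 = 0; EF_Task 1 = 5
ES_Task 2 = 0; EF_Task 2 = 14
ES_Task 3 = 0; EF_Task 3 = 3
ES_Task 4 = 14; EF_Task 4 = 14+13 = 27
ES_Task 5 = max(EF_Task 1=5, EF_Task 3=3) = 5; EF_Task 5 = 5+13 = 18
ES_Task 6 = 5; EF_Task 6 = 5+10 = 15
ES_Task 7 = 3; EF_Task 7 = 3+3 = 6
ES_Task 8 = max(EF_Task 4=27, EF_Task 6=15) = 27; EF_Task 8 = 27+2 = 29
ES_Task 9 = max(EF_Task 3=3, EF_Task 7=6) = 6; EF_Task 9 = 6+3 = 9
ES_Task 10 = max(EF_Task 5=18, EF_Task 8=29, EF_Task 9=9) = 29; EF_Task 10 = 29+9 = 38
Expected project duration μ = 38 weeks. Critical path: Task 2 → Task 4 → Task 8 → Task 10.

Variance along critical path = 0.444 + 1.000 + 0.111 + 13.444 = 15.000
σ = √15.000 = 3.873 weeks

3.87 weeks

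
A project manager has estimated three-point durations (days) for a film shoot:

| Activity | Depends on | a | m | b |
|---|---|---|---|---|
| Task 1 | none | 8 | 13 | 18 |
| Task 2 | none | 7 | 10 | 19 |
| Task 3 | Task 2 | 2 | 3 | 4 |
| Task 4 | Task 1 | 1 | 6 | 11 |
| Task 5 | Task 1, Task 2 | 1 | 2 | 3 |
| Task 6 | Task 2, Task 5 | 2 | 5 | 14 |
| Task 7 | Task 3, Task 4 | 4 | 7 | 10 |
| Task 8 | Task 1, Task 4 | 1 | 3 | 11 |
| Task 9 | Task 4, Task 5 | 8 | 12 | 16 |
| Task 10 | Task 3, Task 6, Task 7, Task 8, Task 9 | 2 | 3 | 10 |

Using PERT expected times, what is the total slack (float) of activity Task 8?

te_Task 1 = (8 + 4·13 + 18)/6 = 78/6 = 13
te_Task 2 = (7 + 4·10 + 19)/6 = 66/6 = 11
te_Task 3 = (2 + 4·3 + 4)/6 = 18/6 = 3
te_Task 4 = (1 + 4·6 + 11)/6 = 36/6 = 6
te_Task 5 = (1 + 4·2 + 3)/6 = 12/6 = 2
te_Task 6 = (2 + 4·5 + 14)/6 = 36/6 = 6
te_Task 7 = (4 + 4·7 + 10)/6 = 42/6 = 7
te_Task 8 = (1 + 4·3 + 11)/6 = 24/6 = 4
te_Task 9 = (8 + 4·12 + 16)/6 = 72/6 = 12
te_Task 10 = (2 + 4·3 + 10)/6 = 24/6 = 4

Forward pass:
ES_Task 1 = 0; EF_Task 1 = 13
ES_Task 2 = 0; EF_Task 2 = 11
ES_Task 3 = 11; EF_Task 3 = 11+3 = 14
ES_Task 4 = 13; EF_Task 4 = 13+6 = 19
ES_Task 5 = max(EF_Task 1=13, EF_Task 2=11) = 13; EF_Task 5 = 13+2 = 15
ES_Task 6 = max(EF_Task 2=11, EF_Task 5=15) = 15; EF_Task 6 = 15+6 = 21
ES_Task 7 = max(EF_Task 3=14, EF_Task 4=19) = 19; EF_Task 7 = 19+7 = 26
ES_Task 8 = max(EF_Task 1=13, EF_Task 4=19) = 19; EF_Task 8 = 19+4 = 23
ES_Task 9 = max(EF_Task 4=19, EF_Task 5=15) = 19; EF_Task 9 = 19+12 = 31
ES_Task 10 = max(EF_Task 3=14, EF_Task 6=21, EF_Task 7=26, EF_Task 8=23, EF_Task 9=31) = 31; EF_Task 10 = 31+4 = 35
Expected project duration μ = 35 days. Critical path: Task 1 → Task 4 → Task 9 → Task 10.

Backward pass:
LF_Task 10 = 35; LS_Task 10 = 35−4 = 31
LF_Task 9 = LS_Task 10 = 31; LS_Task 9 = 31−12 = 19
LF_Task 8 = LS_Task 10 = 31; LS_Task 8 = 31−4 = 27
LF_Task 7 = LS_Task 10 = 31; LS_Task 7 = 31−7 = 24
LF_Task 6 = LS_Task 10 = 31; LS_Task 6 = 31−6 = 25
LF_Task 5 = min(LS_Task 6=25, LS_Task 9=19) = 19; LS_Task 5 = 19−2 = 17
LF_Task 4 = min(LS_Task 7=24, LS_Task 8=27, LS_Task 9=19) = 19; LS_Task 4 = 19−6 = 13
LF_Task 3 = min(LS_Task 7=24, LS_Task 10=31) = 24; LS_Task 3 = 24−3 = 21
LF_Task 2 = min(LS_Task 3=21, LS_Task 5=17, LS_Task 6=25) = 17; LS_Task 2 = 17−11 = 6
LF_Task 1 = min(LS_Task 4=13, LS_Task 5=17, LS_Task 8=27) = 13; LS_Task 1 = 13−13 = 0
Slack_Task 8 = LS_Task 8 − ES_Task 8 = 27 − 19 = 8

8 days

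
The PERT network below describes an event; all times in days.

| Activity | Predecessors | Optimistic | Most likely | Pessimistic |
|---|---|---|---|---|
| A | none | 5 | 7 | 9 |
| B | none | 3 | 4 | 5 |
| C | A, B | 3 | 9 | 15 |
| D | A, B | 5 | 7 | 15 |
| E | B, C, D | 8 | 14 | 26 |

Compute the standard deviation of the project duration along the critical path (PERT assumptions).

te_A = (5 + 4·7 + 9)/6 = 42/6 = 7; σ²_A = ((9−5)/6)² = 0.444
te_B = (3 + 4·4 + 5)/6 = 24/6 = 4; σ²_B = ((5−3)/6)² = 0.111
te_C = (3 + 4·9 + 15)/6 = 54/6 = 9; σ²_C = ((15−3)/6)² = 4.000
te_D = (5 + 4·7 + 15)/6 = 48/6 = 8; σ²_D = ((15−5)/6)² = 2.778
te_E = (8 + 4·14 + 26)/6 = 90/6 = 15; σ²_E = ((26−8)/6)² = 9.000

Forward pass:
ES_A = 0; EF_A = 7
ES_B = 0; EF_B = 4
ES_C = max(EF_A=7, EF_B=4) = 7; EF_C = 7+9 = 16
ES_D = max(EF_A=7, EF_B=4) = 7; EF_D = 7+8 = 15
ES_E = max(EF_B=4, EF_C=16, EF_D=15) = 16; EF_E = 16+15 = 31
Expected project duration μ = 31 days. Critical path: A → C → E.

Variance along critical path = 0.444 + 4.000 + 9.000 = 13.444
σ = √13.444 = 3.667 days

3.67 days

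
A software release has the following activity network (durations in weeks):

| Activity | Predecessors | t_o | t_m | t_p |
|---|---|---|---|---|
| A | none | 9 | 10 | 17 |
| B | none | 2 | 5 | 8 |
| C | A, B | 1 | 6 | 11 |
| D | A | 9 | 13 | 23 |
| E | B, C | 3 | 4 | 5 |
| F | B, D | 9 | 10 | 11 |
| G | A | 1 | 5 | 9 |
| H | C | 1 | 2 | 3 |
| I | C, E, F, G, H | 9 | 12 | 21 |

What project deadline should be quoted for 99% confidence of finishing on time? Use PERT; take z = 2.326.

te_A = (9 + 4·10 + 17)/6 = 66/6 = 11; σ²_A = ((17−9)/6)² = 1.778
te_B = (2 + 4·5 + 8)/6 = 30/6 = 5; σ²_B = ((8−2)/6)² = 1.000
te_C = (1 + 4·6 + 11)/6 = 36/6 = 6; σ²_C = ((11−1)/6)² = 2.778
te_D = (9 + 4·13 + 23)/6 = 84/6 = 14; σ²_D = ((23−9)/6)² = 5.444
te_E = (3 + 4·4 + 5)/6 = 24/6 = 4; σ²_E = ((5−3)/6)² = 0.111
te_F = (9 + 4·10 + 11)/6 = 60/6 = 10; σ²_F = ((11−9)/6)² = 0.111
te_G = (1 + 4·5 + 9)/6 = 30/6 = 5; σ²_G = ((9−1)/6)² = 1.778
te_H = (1 + 4·2 + 3)/6 = 12/6 = 2; σ²_H = ((3−1)/6)² = 0.111
te_I = (9 + 4·12 + 21)/6 = 78/6 = 13; σ²_I = ((21−9)/6)² = 4.000

Forward pass:
ES_A = 0; EF_A = 11
ES_B = 0; EF_B = 5
ES_C = max(EF_A=11, EF_B=5) = 11; EF_C = 11+6 = 17
ES_D = 11; EF_D = 11+14 = 25
ES_E = max(EF_B=5, EF_C=17) = 17; EF_E = 17+4 = 21
ES_F = max(EF_B=5, EF_D=25) = 25; EF_F = 25+10 = 35
ES_G = 11; EF_G = 11+5 = 16
ES_H = 17; EF_H = 17+2 = 19
ES_I = max(EF_C=17, EF_E=21, EF_F=35, EF_G=16, EF_H=19) = 35; EF_I = 35+13 = 48
Expected project duration μ = 48 weeks. Critical path: A → D → F → I.

Variance along critical path = 1.778 + 5.444 + 0.111 + 4.000 = 11.333; σ = 3.367 weeks.
D = μ + z·σ = 48 + 2.326·3.367 = 55.8 weeks

55.8 weeks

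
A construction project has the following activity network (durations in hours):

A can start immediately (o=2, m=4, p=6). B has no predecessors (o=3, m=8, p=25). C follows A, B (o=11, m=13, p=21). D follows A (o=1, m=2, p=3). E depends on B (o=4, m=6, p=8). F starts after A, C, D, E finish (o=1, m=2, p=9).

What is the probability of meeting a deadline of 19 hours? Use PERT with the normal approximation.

0.030

te_A = (2 + 4·4 + 6)/6 = 24/6 = 4; σ²_A = ((6−2)/6)² = 0.444
te_B = (3 + 4·8 + 25)/6 = 60/6 = 10; σ²_B = ((25−3)/6)² = 13.444
te_C = (11 + 4·13 + 21)/6 = 84/6 = 14; σ²_C = ((21−11)/6)² = 2.778
te_D = (1 + 4·2 + 3)/6 = 12/6 = 2; σ²_D = ((3−1)/6)² = 0.111
te_E = (4 + 4·6 + 8)/6 = 36/6 = 6; σ²_E = ((8−4)/6)² = 0.444
te_F = (1 + 4·2 + 9)/6 = 18/6 = 3; σ²_F = ((9−1)/6)² = 1.778

Forward pass:
ES_A = 0; EF_A = 4
ES_B = 0; EF_B = 10
ES_C = max(EF_A=4, EF_B=10) = 10; EF_C = 10+14 = 24
ES_D = 4; EF_D = 4+2 = 6
ES_E = 10; EF_E = 10+6 = 16
ES_F = max(EF_A=4, EF_C=24, EF_D=6, EF_E=16) = 24; EF_F = 24+3 = 27
Expected project duration μ = 27 hours. Critical path: B → C → F.

Variance along critical path = 13.444 + 2.778 + 1.778 = 18.000; σ = √18.000 = 4.243 hours.
Z = (19 − 27) / 4.243 = -1.886
P(T ≤ 19) = Φ(-1.886) ≈ 0.030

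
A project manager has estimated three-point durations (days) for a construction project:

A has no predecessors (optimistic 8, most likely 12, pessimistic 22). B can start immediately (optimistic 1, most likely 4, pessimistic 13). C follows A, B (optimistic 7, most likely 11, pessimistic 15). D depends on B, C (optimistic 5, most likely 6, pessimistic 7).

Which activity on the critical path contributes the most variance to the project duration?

te_A = (8 + 4·12 + 22)/6 = 78/6 = 13; σ²_A = ((22−8)/6)² = 5.444
te_B = (1 + 4·4 + 13)/6 = 30/6 = 5; σ²_B = ((13−1)/6)² = 4.000
te_C = (7 + 4·11 + 15)/6 = 66/6 = 11; σ²_C = ((15−7)/6)² = 1.778
te_D = (5 + 4·6 + 7)/6 = 36/6 = 6; σ²_D = ((7−5)/6)² = 0.111

Forward pass:
ES_A = 0; EF_A = 13
ES_B = 0; EF_B = 5
ES_C = max(EF_A=13, EF_B=5) = 13; EF_C = 13+11 = 24
ES_D = max(EF_B=5, EF_C=24) = 24; EF_D = 24+6 = 30
Expected project duration μ = 30 days. Critical path: A → C → D.

Variances on critical path: σ²_A=5.444, σ²_C=1.778, σ²_D=0.111.
Largest is σ²_A = 5.444.

A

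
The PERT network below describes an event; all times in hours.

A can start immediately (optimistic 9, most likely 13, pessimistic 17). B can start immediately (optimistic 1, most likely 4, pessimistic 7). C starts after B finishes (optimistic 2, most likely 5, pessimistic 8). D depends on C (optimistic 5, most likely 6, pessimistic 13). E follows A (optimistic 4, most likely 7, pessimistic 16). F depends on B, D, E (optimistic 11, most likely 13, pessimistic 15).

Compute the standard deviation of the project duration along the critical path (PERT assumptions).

te_A = (9 + 4·13 + 17)/6 = 78/6 = 13; σ²_A = ((17−9)/6)² = 1.778
te_B = (1 + 4·4 + 7)/6 = 24/6 = 4; σ²_B = ((7−1)/6)² = 1.000
te_C = (2 + 4·5 + 8)/6 = 30/6 = 5; σ²_C = ((8−2)/6)² = 1.000
te_D = (5 + 4·6 + 13)/6 = 42/6 = 7; σ²_D = ((13−5)/6)² = 1.778
te_E = (4 + 4·7 + 16)/6 = 48/6 = 8; σ²_E = ((16−4)/6)² = 4.000
te_F = (11 + 4·13 + 15)/6 = 78/6 = 13; σ²_F = ((15−11)/6)² = 0.444

Forward pass:
ES_A = 0; EF_A = 13
ES_B = 0; EF_B = 4
ES_C = 4; EF_C = 4+5 = 9
ES_D = 9; EF_D = 9+7 = 16
ES_E = 13; EF_E = 13+8 = 21
ES_F = max(EF_B=4, EF_D=16, EF_E=21) = 21; EF_F = 21+13 = 34
Expected project duration μ = 34 hours. Critical path: A → E → F.

Variance along critical path = 1.778 + 4.000 + 0.444 = 6.222
σ = √6.222 = 2.494 hours

2.49 hours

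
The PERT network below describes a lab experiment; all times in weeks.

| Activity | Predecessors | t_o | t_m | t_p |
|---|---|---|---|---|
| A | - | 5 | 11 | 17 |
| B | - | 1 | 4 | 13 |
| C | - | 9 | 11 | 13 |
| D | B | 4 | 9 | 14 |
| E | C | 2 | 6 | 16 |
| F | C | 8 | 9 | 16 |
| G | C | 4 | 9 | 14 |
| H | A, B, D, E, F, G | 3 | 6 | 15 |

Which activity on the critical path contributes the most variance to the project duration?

te_A = (5 + 4·11 + 17)/6 = 66/6 = 11; σ²_A = ((17−5)/6)² = 4.000
te_B = (1 + 4·4 + 13)/6 = 30/6 = 5; σ²_B = ((13−1)/6)² = 4.000
te_C = (9 + 4·11 + 13)/6 = 66/6 = 11; σ²_C = ((13−9)/6)² = 0.444
te_D = (4 + 4·9 + 14)/6 = 54/6 = 9; σ²_D = ((14−4)/6)² = 2.778
te_E = (2 + 4·6 + 16)/6 = 42/6 = 7; σ²_E = ((16−2)/6)² = 5.444
te_F = (8 + 4·9 + 16)/6 = 60/6 = 10; σ²_F = ((16−8)/6)² = 1.778
te_G = (4 + 4·9 + 14)/6 = 54/6 = 9; σ²_G = ((14−4)/6)² = 2.778
te_H = (3 + 4·6 + 15)/6 = 42/6 = 7; σ²_H = ((15−3)/6)² = 4.000

Forward pass:
ES_A = 0; EF_A = 11
ES_B = 0; EF_B = 5
ES_C = 0; EF_C = 11
ES_D = 5; EF_D = 5+9 = 14
ES_E = 11; EF_E = 11+7 = 18
ES_F = 11; EF_F = 11+10 = 21
ES_G = 11; EF_G = 11+9 = 20
ES_H = max(EF_A=11, EF_B=5, EF_D=14, EF_E=18, EF_F=21, EF_G=20) = 21; EF_H = 21+7 = 28
Expected project duration μ = 28 weeks. Critical path: C → F → H.

Variances on critical path: σ²_C=0.444, σ²_F=1.778, σ²_H=4.000.
Largest is σ²_H = 4.000.

H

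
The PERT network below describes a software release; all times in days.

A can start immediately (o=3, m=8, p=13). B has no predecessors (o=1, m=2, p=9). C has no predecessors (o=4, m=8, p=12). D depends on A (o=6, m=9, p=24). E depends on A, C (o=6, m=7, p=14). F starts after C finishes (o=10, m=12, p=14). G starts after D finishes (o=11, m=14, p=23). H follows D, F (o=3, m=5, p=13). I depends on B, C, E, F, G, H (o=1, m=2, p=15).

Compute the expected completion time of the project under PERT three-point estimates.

te_A = (3 + 4·8 + 13)/6 = 48/6 = 8
te_B = (1 + 4·2 + 9)/6 = 18/6 = 3
te_C = (4 + 4·8 + 12)/6 = 48/6 = 8
te_D = (6 + 4·9 + 24)/6 = 66/6 = 11
te_E = (6 + 4·7 + 14)/6 = 48/6 = 8
te_F = (10 + 4·12 + 14)/6 = 72/6 = 12
te_G = (11 + 4·14 + 23)/6 = 90/6 = 15
te_H = (3 + 4·5 + 13)/6 = 36/6 = 6
te_I = (1 + 4·2 + 15)/6 = 24/6 = 4

Forward pass:
ES_A = 0; EF_A = 8
ES_B = 0; EF_B = 3
ES_C = 0; EF_C = 8
ES_D = 8; EF_D = 8+11 = 19
ES_E = max(EF_A=8, EF_C=8) = 8; EF_E = 8+8 = 16
ES_F = 8; EF_F = 8+12 = 20
ES_G = 19; EF_G = 19+15 = 34
ES_H = max(EF_D=19, EF_F=20) = 20; EF_H = 20+6 = 26
ES_I = max(EF_B=3, EF_C=8, EF_E=16, EF_F=20, EF_G=34, EF_H=26) = 34; EF_I = 34+4 = 38
Expected project duration μ = 38 days. Critical path: A → D → G → I.

38 days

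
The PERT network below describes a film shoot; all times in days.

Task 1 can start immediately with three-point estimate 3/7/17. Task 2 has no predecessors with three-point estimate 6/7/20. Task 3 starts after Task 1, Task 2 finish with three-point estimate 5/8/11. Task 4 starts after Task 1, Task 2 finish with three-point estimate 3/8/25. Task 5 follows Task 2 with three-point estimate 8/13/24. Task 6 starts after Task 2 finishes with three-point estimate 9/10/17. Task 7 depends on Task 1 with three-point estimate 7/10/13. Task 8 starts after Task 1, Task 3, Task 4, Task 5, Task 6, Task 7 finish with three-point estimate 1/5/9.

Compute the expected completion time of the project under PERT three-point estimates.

28 days

te_Task 1 = (3 + 4·7 + 17)/6 = 48/6 = 8
te_Task 2 = (6 + 4·7 + 20)/6 = 54/6 = 9
te_Task 3 = (5 + 4·8 + 11)/6 = 48/6 = 8
te_Task 4 = (3 + 4·8 + 25)/6 = 60/6 = 10
te_Task 5 = (8 + 4·13 + 24)/6 = 84/6 = 14
te_Task 6 = (9 + 4·10 + 17)/6 = 66/6 = 11
te_Task 7 = (7 + 4·10 + 13)/6 = 60/6 = 10
te_Task 8 = (1 + 4·5 + 9)/6 = 30/6 = 5

Forward pass:
ES_Task 1 = 0; EF_Task 1 = 8
ES_Task 2 = 0; EF_Task 2 = 9
ES_Task 3 = max(EF_Task 1=8, EF_Task 2=9) = 9; EF_Task 3 = 9+8 = 17
ES_Task 4 = max(EF_Task 1=8, EF_Task 2=9) = 9; EF_Task 4 = 9+10 = 19
ES_Task 5 = 9; EF_Task 5 = 9+14 = 23
ES_Task 6 = 9; EF_Task 6 = 9+11 = 20
ES_Task 7 = 8; EF_Task 7 = 8+10 = 18
ES_Task 8 = max(EF_Task 1=8, EF_Task 3=17, EF_Task 4=19, EF_Task 5=23, EF_Task 6=20, EF_Task 7=18) = 23; EF_Task 8 = 23+5 = 28
Expected project duration μ = 28 days. Critical path: Task 2 → Task 5 → Task 8.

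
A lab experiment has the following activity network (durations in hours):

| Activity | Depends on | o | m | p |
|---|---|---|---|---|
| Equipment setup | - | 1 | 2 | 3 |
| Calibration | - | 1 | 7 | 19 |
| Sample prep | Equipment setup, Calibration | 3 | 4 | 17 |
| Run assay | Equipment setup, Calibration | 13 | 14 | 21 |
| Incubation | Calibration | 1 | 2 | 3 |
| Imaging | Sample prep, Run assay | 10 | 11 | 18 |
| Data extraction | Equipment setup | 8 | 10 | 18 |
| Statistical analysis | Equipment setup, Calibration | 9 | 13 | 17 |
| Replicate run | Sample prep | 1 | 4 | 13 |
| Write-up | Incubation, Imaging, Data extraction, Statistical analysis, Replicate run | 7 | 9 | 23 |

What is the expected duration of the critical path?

46 hours

te_Equipment setup = (1 + 4·2 + 3)/6 = 12/6 = 2
te_Calibration = (1 + 4·7 + 19)/6 = 48/6 = 8
te_Sample prep = (3 + 4·4 + 17)/6 = 36/6 = 6
te_Run assay = (13 + 4·14 + 21)/6 = 90/6 = 15
te_Incubation = (1 + 4·2 + 3)/6 = 12/6 = 2
te_Imaging = (10 + 4·11 + 18)/6 = 72/6 = 12
te_Data extraction = (8 + 4·10 + 18)/6 = 66/6 = 11
te_Statistical analysis = (9 + 4·13 + 17)/6 = 78/6 = 13
te_Replicate run = (1 + 4·4 + 13)/6 = 30/6 = 5
te_Write-up = (7 + 4·9 + 23)/6 = 66/6 = 11

Forward pass:
ES_Equipment setup = 0; EF_Equipment setup = 2
ES_Calibration = 0; EF_Calibration = 8
ES_Sample prep = max(EF_Equipment setup=2, EF_Calibration=8) = 8; EF_Sample prep = 8+6 = 14
ES_Run assay = max(EF_Equipment setup=2, EF_Calibration=8) = 8; EF_Run assay = 8+15 = 23
ES_Incubation = 8; EF_Incubation = 8+2 = 10
ES_Imaging = max(EF_Sample prep=14, EF_Run assay=23) = 23; EF_Imaging = 23+12 = 35
ES_Data extraction = 2; EF_Data extraction = 2+11 = 13
ES_Statistical analysis = max(EF_Equipment setup=2, EF_Calibration=8) = 8; EF_Statistical analysis = 8+13 = 21
ES_Replicate run = 14; EF_Replicate run = 14+5 = 19
ES_Write-up = max(EF_Incubation=10, EF_Imaging=35, EF_Data extraction=13, EF_Statistical analysis=21, EF_Replicate run=19) = 35; EF_Write-up = 35+11 = 46
Expected project duration μ = 46 hours. Critical path: Calibration → Run assay → Imaging → Write-up.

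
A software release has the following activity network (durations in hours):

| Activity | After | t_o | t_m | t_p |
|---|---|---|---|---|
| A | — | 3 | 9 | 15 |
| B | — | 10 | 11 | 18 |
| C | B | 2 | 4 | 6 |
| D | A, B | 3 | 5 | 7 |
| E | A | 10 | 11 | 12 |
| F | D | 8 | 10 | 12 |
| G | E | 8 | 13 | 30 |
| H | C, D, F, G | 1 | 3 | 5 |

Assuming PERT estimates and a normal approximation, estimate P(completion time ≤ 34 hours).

0.173

te_A = (3 + 4·9 + 15)/6 = 54/6 = 9; σ²_A = ((15−3)/6)² = 4.000
te_B = (10 + 4·11 + 18)/6 = 72/6 = 12; σ²_B = ((18−10)/6)² = 1.778
te_C = (2 + 4·4 + 6)/6 = 24/6 = 4; σ²_C = ((6−2)/6)² = 0.444
te_D = (3 + 4·5 + 7)/6 = 30/6 = 5; σ²_D = ((7−3)/6)² = 0.444
te_E = (10 + 4·11 + 12)/6 = 66/6 = 11; σ²_E = ((12−10)/6)² = 0.111
te_F = (8 + 4·10 + 12)/6 = 60/6 = 10; σ²_F = ((12−8)/6)² = 0.444
te_G = (8 + 4·13 + 30)/6 = 90/6 = 15; σ²_G = ((30−8)/6)² = 13.444
te_H = (1 + 4·3 + 5)/6 = 18/6 = 3; σ²_H = ((5−1)/6)² = 0.444

Forward pass:
ES_A = 0; EF_A = 9
ES_B = 0; EF_B = 12
ES_C = 12; EF_C = 12+4 = 16
ES_D = max(EF_A=9, EF_B=12) = 12; EF_D = 12+5 = 17
ES_E = 9; EF_E = 9+11 = 20
ES_F = 17; EF_F = 17+10 = 27
ES_G = 20; EF_G = 20+15 = 35
ES_H = max(EF_C=16, EF_D=17, EF_F=27, EF_G=35) = 35; EF_H = 35+3 = 38
Expected project duration μ = 38 hours. Critical path: A → E → G → H.

Variance along critical path = 4.000 + 0.111 + 13.444 + 0.444 = 18.000; σ = √18.000 = 4.243 hours.
Z = (34 − 38) / 4.243 = -0.943
P(T ≤ 34) = Φ(-0.943) ≈ 0.173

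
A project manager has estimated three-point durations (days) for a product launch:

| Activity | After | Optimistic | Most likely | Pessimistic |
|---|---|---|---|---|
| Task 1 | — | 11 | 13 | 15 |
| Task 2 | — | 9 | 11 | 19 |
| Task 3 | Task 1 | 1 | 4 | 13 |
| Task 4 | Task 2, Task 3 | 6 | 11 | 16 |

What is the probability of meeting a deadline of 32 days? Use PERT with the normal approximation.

0.868

te_Task 1 = (11 + 4·13 + 15)/6 = 78/6 = 13; σ²_Task 1 = ((15−11)/6)² = 0.444
te_Task 2 = (9 + 4·11 + 19)/6 = 72/6 = 12; σ²_Task 2 = ((19−9)/6)² = 2.778
te_Task 3 = (1 + 4·4 + 13)/6 = 30/6 = 5; σ²_Task 3 = ((13−1)/6)² = 4.000
te_Task 4 = (6 + 4·11 + 16)/6 = 66/6 = 11; σ²_Task 4 = ((16−6)/6)² = 2.778

Forward pass:
ES_Task 1 = 0; EF_Task 1 = 13
ES_Task 2 = 0; EF_Task 2 = 12
ES_Task 3 = 13; EF_Task 3 = 13+5 = 18
ES_Task 4 = max(EF_Task 2=12, EF_Task 3=18) = 18; EF_Task 4 = 18+11 = 29
Expected project duration μ = 29 days. Critical path: Task 1 → Task 3 → Task 4.

Variance along critical path = 0.444 + 4.000 + 2.778 = 7.222; σ = √7.222 = 2.687 days.
Z = (32 − 29) / 2.687 = 1.116
P(T ≤ 32) = Φ(1.116) ≈ 0.868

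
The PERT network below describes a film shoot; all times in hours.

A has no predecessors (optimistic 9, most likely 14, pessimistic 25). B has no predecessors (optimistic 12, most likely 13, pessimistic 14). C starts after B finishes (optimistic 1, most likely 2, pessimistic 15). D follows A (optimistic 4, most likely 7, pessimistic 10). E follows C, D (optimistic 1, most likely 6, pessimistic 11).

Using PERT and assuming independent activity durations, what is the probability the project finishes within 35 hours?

te_A = (9 + 4·14 + 25)/6 = 90/6 = 15; σ²_A = ((25−9)/6)² = 7.111
te_B = (12 + 4·13 + 14)/6 = 78/6 = 13; σ²_B = ((14−12)/6)² = 0.111
te_C = (1 + 4·2 + 15)/6 = 24/6 = 4; σ²_C = ((15−1)/6)² = 5.444
te_D = (4 + 4·7 + 10)/6 = 42/6 = 7; σ²_D = ((10−4)/6)² = 1.000
te_E = (1 + 4·6 + 11)/6 = 36/6 = 6; σ²_E = ((11−1)/6)² = 2.778

Forward pass:
ES_A = 0; EF_A = 15
ES_B = 0; EF_B = 13
ES_C = 13; EF_C = 13+4 = 17
ES_D = 15; EF_D = 15+7 = 22
ES_E = max(EF_C=17, EF_D=22) = 22; EF_E = 22+6 = 28
Expected project duration μ = 28 hours. Critical path: A → D → E.

Variance along critical path = 7.111 + 1.000 + 2.778 = 10.889; σ = √10.889 = 3.300 hours.
Z = (35 − 28) / 3.300 = 2.121
P(T ≤ 35) = Φ(2.121) ≈ 0.983

0.983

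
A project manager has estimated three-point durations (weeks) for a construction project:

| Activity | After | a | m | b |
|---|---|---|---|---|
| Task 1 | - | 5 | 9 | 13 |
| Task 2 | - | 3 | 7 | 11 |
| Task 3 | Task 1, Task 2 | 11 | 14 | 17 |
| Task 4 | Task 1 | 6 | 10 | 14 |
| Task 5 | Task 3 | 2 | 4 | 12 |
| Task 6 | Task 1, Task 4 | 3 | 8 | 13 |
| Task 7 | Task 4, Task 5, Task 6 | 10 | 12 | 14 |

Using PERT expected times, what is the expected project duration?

40 weeks

te_Task 1 = (5 + 4·9 + 13)/6 = 54/6 = 9
te_Task 2 = (3 + 4·7 + 11)/6 = 42/6 = 7
te_Task 3 = (11 + 4·14 + 17)/6 = 84/6 = 14
te_Task 4 = (6 + 4·10 + 14)/6 = 60/6 = 10
te_Task 5 = (2 + 4·4 + 12)/6 = 30/6 = 5
te_Task 6 = (3 + 4·8 + 13)/6 = 48/6 = 8
te_Task 7 = (10 + 4·12 + 14)/6 = 72/6 = 12

Forward pass:
ES_Task 1 = 0; EF_Task 1 = 9
ES_Task 2 = 0; EF_Task 2 = 7
ES_Task 3 = max(EF_Task 1=9, EF_Task 2=7) = 9; EF_Task 3 = 9+14 = 23
ES_Task 4 = 9; EF_Task 4 = 9+10 = 19
ES_Task 5 = 23; EF_Task 5 = 23+5 = 28
ES_Task 6 = max(EF_Task 1=9, EF_Task 4=19) = 19; EF_Task 6 = 19+8 = 27
ES_Task 7 = max(EF_Task 4=19, EF_Task 5=28, EF_Task 6=27) = 28; EF_Task 7 = 28+12 = 40
Expected project duration μ = 40 weeks. Critical path: Task 1 → Task 3 → Task 5 → Task 7.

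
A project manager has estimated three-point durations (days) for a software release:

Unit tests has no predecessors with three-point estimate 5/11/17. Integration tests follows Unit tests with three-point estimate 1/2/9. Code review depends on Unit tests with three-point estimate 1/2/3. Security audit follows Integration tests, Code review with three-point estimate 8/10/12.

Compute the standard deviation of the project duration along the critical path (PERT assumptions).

te_Unit tests = (5 + 4·11 + 17)/6 = 66/6 = 11; σ²_Unit tests = ((17−5)/6)² = 4.000
te_Integration tests = (1 + 4·2 + 9)/6 = 18/6 = 3; σ²_Integration tests = ((9−1)/6)² = 1.778
te_Code review = (1 + 4·2 + 3)/6 = 12/6 = 2; σ²_Code review = ((3−1)/6)² = 0.111
te_Security audit = (8 + 4·10 + 12)/6 = 60/6 = 10; σ²_Security audit = ((12−8)/6)² = 0.444

Forward pass:
ES_Unit tests = 0; EF_Unit tests = 11
ES_Integration tests = 11; EF_Integration tests = 11+3 = 14
ES_Code review = 11; EF_Code review = 11+2 = 13
ES_Security audit = max(EF_Integration tests=14, EF_Code review=13) = 14; EF_Security audit = 14+10 = 24
Expected project duration μ = 24 days. Critical path: Unit tests → Integration tests → Security audit.

Variance along critical path = 4.000 + 1.778 + 0.444 = 6.222
σ = √6.222 = 2.494 days

2.49 days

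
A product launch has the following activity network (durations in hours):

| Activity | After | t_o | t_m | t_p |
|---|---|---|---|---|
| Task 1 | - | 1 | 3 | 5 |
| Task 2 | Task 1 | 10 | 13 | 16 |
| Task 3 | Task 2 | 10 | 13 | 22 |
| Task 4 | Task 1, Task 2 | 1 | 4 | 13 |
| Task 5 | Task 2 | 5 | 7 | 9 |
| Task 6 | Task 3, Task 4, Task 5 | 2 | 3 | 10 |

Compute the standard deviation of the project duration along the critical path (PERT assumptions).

te_Task 1 = (1 + 4·3 + 5)/6 = 18/6 = 3; σ²_Task 1 = ((5−1)/6)² = 0.444
te_Task 2 = (10 + 4·13 + 16)/6 = 78/6 = 13; σ²_Task 2 = ((16−10)/6)² = 1.000
te_Task 3 = (10 + 4·13 + 22)/6 = 84/6 = 14; σ²_Task 3 = ((22−10)/6)² = 4.000
te_Task 4 = (1 + 4·4 + 13)/6 = 30/6 = 5; σ²_Task 4 = ((13−1)/6)² = 4.000
te_Task 5 = (5 + 4·7 + 9)/6 = 42/6 = 7; σ²_Task 5 = ((9−5)/6)² = 0.444
te_Task 6 = (2 + 4·3 + 10)/6 = 24/6 = 4; σ²_Task 6 = ((10−2)/6)² = 1.778

Forward pass:
ES_Task 1 = 0; EF_Task 1 = 3
ES_Task 2 = 3; EF_Task 2 = 3+13 = 16
ES_Task 3 = 16; EF_Task 3 = 16+14 = 30
ES_Task 4 = max(EF_Task 1=3, EF_Task 2=16) = 16; EF_Task 4 = 16+5 = 21
ES_Task 5 = 16; EF_Task 5 = 16+7 = 23
ES_Task 6 = max(EF_Task 3=30, EF_Task 4=21, EF_Task 5=23) = 30; EF_Task 6 = 30+4 = 34
Expected project duration μ = 34 hours. Critical path: Task 1 → Task 2 → Task 3 → Task 6.

Variance along critical path = 0.444 + 1.000 + 4.000 + 1.778 = 7.222
σ = √7.222 = 2.687 hours

2.69 hours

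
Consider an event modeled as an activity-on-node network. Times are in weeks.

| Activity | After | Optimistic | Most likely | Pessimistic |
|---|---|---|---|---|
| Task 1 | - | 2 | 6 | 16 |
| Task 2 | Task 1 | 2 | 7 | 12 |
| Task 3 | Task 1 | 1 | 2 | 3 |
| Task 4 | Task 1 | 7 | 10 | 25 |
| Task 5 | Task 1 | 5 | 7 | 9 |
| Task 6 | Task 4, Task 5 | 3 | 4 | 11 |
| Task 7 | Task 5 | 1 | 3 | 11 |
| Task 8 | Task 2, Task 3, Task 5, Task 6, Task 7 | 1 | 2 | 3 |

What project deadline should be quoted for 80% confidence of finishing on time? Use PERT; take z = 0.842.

29.4 weeks

te_Task 1 = (2 + 4·6 + 16)/6 = 42/6 = 7; σ²_Task 1 = ((16−2)/6)² = 5.444
te_Task 2 = (2 + 4·7 + 12)/6 = 42/6 = 7; σ²_Task 2 = ((12−2)/6)² = 2.778
te_Task 3 = (1 + 4·2 + 3)/6 = 12/6 = 2; σ²_Task 3 = ((3−1)/6)² = 0.111
te_Task 4 = (7 + 4·10 + 25)/6 = 72/6 = 12; σ²_Task 4 = ((25−7)/6)² = 9.000
te_Task 5 = (5 + 4·7 + 9)/6 = 42/6 = 7; σ²_Task 5 = ((9−5)/6)² = 0.444
te_Task 6 = (3 + 4·4 + 11)/6 = 30/6 = 5; σ²_Task 6 = ((11−3)/6)² = 1.778
te_Task 7 = (1 + 4·3 + 11)/6 = 24/6 = 4; σ²_Task 7 = ((11−1)/6)² = 2.778
te_Task 8 = (1 + 4·2 + 3)/6 = 12/6 = 2; σ²_Task 8 = ((3−1)/6)² = 0.111

Forward pass:
ES_Task 1 = 0; EF_Task 1 = 7
ES_Task 2 = 7; EF_Task 2 = 7+7 = 14
ES_Task 3 = 7; EF_Task 3 = 7+2 = 9
ES_Task 4 = 7; EF_Task 4 = 7+12 = 19
ES_Task 5 = 7; EF_Task 5 = 7+7 = 14
ES_Task 6 = max(EF_Task 4=19, EF_Task 5=14) = 19; EF_Task 6 = 19+5 = 24
ES_Task 7 = 14; EF_Task 7 = 14+4 = 18
ES_Task 8 = max(EF_Task 2=14, EF_Task 3=9, EF_Task 5=14, EF_Task 6=24, EF_Task 7=18) = 24; EF_Task 8 = 24+2 = 26
Expected project duration μ = 26 weeks. Critical path: Task 1 → Task 4 → Task 6 → Task 8.

Variance along critical path = 5.444 + 9.000 + 1.778 + 0.111 = 16.333; σ = 4.041 weeks.
D = μ + z·σ = 26 + 0.842·4.041 = 29.4 weeks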